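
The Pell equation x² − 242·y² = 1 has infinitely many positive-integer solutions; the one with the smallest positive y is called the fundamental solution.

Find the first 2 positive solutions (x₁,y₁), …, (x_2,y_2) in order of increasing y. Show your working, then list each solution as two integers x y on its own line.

√242 = [15; 1,1,3,1,14,1,3,1,1,30, …], period ℓ=10 (even) → k=9
i=0: a=15 ⇒ p=15, q=1
i=1: a=1 ⇒ p=16, q=1
…
i=3: a=3 ⇒ p=109, q=7
i=4: a=1 ⇒ p=140, q=9
…
i=7: a=3 ⇒ p=8696, q=559
i=8: a=1 ⇒ p=10905, q=701
i=9: a=1 ⇒ p=19601, q=1260
fundamental: x₁=19601, y₁=1260  (since 384199201 − 242·1587600 = 1)
n=2: (19601,1260)∘(19601,1260) = (19601·19601+242·1260·1260, 19601·1260+1260·19601) = (768398401,49394520)

19601 1260
768398401 49394520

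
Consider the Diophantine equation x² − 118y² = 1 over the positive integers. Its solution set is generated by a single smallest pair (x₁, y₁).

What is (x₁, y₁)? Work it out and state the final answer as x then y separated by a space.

[10; 1,6,3,2,10,2,3,6,1,20] for √118; ℓ=10 ⇒ convergent index 9
k=0  a_k=10  p_k/q_k = 10/1
k=1  a_k=1  p_k/q_k = 11/1
…
k=3  a_k=3  p_k/q_k = 239/22
k=4  a_k=2  p_k/q_k = 554/51
k=5  a_k=10  p_k/q_k = 5779/532
…
k=8  a_k=6  p_k/q_k = 264802/24377
k=9  a_k=1  p_k/q_k = 306917/28254
(x₁, y₁) = (306917, 28254);  306917² − 118·28254² = 1 ✓

306917 28254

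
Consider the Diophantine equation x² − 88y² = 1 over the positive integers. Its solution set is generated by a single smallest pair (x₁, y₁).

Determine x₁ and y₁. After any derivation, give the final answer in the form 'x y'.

d=88: √d = [9; 2,1,1,1,2,18] (ℓ=6, even), read p_5/q_5
step 0: (9, 1)  from 9·(1,0) + (0,1)
step 1: (19, 2)  from 2·(9,1) + (1,0)
…
step 4: (75, 8)  from 1·(47,5) + (28,3)
step 5: (197, 21)  from 2·(75,8) + (47,5)
fundamental: x₁=197, y₁=21  (since 38809 − 88·441 = 1)

197 21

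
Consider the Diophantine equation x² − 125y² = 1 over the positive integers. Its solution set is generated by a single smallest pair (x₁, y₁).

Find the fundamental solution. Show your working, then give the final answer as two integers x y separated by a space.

[11; 5,1,1,5,22] for √125; ℓ=5 ⇒ convergent index 9
i=0: a=11 ⇒ p=11, q=1
…
i=6: a=5 ⇒ p=76317, q=6826
…
i=8: a=1 ⇒ p=167761, q=15005
i=9: a=5 ⇒ p=930249, q=83204
fundamental: x₁=930249, y₁=83204  (since 865363202001 − 125·6922905616 = 1)

930249 83204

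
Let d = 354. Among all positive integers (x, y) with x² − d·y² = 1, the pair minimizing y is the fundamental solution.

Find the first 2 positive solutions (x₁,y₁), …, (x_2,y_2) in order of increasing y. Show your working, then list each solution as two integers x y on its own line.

258065 13716
133195088449 7079239080

d=354: √d = [18; 1,4,2,2,18,2,2,4,1,36] (ℓ=10, even), read p_9/q_9
step 0: (18, 1)  from 18·(1,0) + (0,1)
…
step 3: (207, 11)  from 2·(94,5) + (19,1)
step 4: (508, 27)  from 2·(207,11) + (94,5)
step 5: (9351, 497)  from 18·(508,27) + (207,11)
step 6: (19210, 1021)  from 2·(9351,497) + (508,27)
…
step 8: (210294, 11177)  from 4·(47771,2539) + (19210,1021)
step 9: (258065, 13716)  from 1·(210294,11177) + (47771,2539)
(x₁, y₁) = (258065, 13716);  258065² − 354·13716² = 1 ✓
(x_2, y_2) = (258065·258065 + 354·13716·13716, 258065·13716 + 13716·258065) = (133195088449, 7079239080)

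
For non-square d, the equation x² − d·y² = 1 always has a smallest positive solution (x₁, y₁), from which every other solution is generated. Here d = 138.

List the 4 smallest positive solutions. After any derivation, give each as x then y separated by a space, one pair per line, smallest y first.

47 4
4417 376
415151 35340
39019777 3321584

√138 → a₀=11, period (1,2,1,22); ℓ=4 even so k=3
k=0  a_k=11  p_k/q_k = 11/1
k=1  a_k=1  p_k/q_k = 12/1
k=2  a_k=2  p_k/q_k = 35/3
k=3  a_k=1  p_k/q_k = 47/4
→ (47, 4).  Check: 47²=2209, 138·4²=2208, difference 1.
(x_2, y_2) = (47·47 + 138·4·4, 47·4 + 4·47) = (4417, 376)
(x_3, y_3) = (47·4417 + 138·4·376, 47·376 + 4·4417) = (415151, 35340)
(x_4, y_4) = (47·415151 + 138·4·35340, 47·35340 + 4·415151) = (39019777, 3321584)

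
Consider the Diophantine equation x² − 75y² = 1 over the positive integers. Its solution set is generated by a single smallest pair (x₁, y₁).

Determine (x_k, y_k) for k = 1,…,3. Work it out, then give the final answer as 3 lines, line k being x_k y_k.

√75 = [8; 1,1,1,16, …], period ℓ=4 (even) → k=3
step 0: (8, 1)  from 8·(1,0) + (0,1)
step 1: (9, 1)  from 1·(8,1) + (1,0)
step 2: (17, 2)  from 1·(9,1) + (8,1)
step 3: (26, 3)  from 1·(17,2) + (9,1)
→ (26, 3).  Check: 26²=676, 75·3²=675, difference 1.
n=2: (26,3)∘(26,3) = (26·26+75·3·3, 26·3+3·26) = (1351,156)
n=3: (1351,156)∘(26,3) = (26·1351+75·3·156, 26·156+3·1351) = (70226,8109)

26 3
1351 156
70226 8109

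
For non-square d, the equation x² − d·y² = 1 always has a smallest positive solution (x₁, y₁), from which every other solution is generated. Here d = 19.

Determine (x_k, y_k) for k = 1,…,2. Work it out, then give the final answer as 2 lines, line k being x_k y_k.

170 39
57799 13260

√19 = [4; 2,1,3,1,2,8, …], period ℓ=6 (even) → k=5
step 0: (4, 1)  from 4·(1,0) + (0,1)
…
step 4: (61, 14)  from 1·(48,11) + (13,3)
step 5: (170, 39)  from 2·(61,14) + (48,11)
(x₁, y₁) = (170, 39);  170² − 19·39² = 1 ✓
(170+39√19)^2 = 57799 + 13260√19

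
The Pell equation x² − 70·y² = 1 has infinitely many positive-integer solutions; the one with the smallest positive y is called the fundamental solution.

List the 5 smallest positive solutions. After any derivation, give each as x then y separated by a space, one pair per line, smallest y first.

√70 → a₀=8, period (2,1,2,1,2,16); ℓ=6 even so k=5
a_0=8:  p_0=8·1+0=8,  q_0=8·0+1=1
…
a_3=2:  p_3=2·25+17=67,  q_3=2·3+2=8
a_4=1:  p_4=1·67+25=92,  q_4=1·8+3=11
a_5=2:  p_5=2·92+67=251,  q_5=2·11+8=30
(x₁, y₁) = (251, 30);  251² − 70·30² = 1 ✓
(x_2, y_2) = (251·251 + 70·30·30, 251·30 + 30·251) = (126001, 15060)
(x_3, y_3) = (251·126001 + 70·30·15060, 251·15060 + 30·126001) = (63252251, 7560090)
(x_4, y_4) = (251·63252251 + 70·30·7560090, 251·7560090 + 30·63252251) = (31752504001, 3795150120)
(x_5, y_5) = (251·31752504001 + 70·30·3795150120, 251·3795150120 + 30·31752504001) = (15939693756251, 1905157800150)

251 30
126001 15060
63252251 7560090
31752504001 3795150120
15939693756251 1905157800150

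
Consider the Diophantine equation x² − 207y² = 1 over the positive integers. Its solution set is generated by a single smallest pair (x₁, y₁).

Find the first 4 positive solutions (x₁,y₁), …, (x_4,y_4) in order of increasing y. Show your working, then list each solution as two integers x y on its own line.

d=207: √d = [14; 2,1,1,2,1,1,2,28] (ℓ=8, even), read p_7/q_7
i=0: a=14 ⇒ p=14, q=1
…
i=6: a=1 ⇒ p=446, q=31
i=7: a=2 ⇒ p=1151, q=80
→ (1151, 80).  Check: 1151²=1324801, 207·80²=1324800, difference 1.
(1151+80√207)^2 = 2649601 + 184160√207
(1151+80√207)^3 = 6099380351 + 423936240√207
(1151+80√207)^4 = 14040770918401 + 975901040320√207

1151 80
2649601 184160
6099380351 423936240
14040770918401 975901040320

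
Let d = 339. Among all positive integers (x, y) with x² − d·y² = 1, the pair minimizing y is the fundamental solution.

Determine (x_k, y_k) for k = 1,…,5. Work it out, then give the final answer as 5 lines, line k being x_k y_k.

97970 5321
19196241799 1042596740
3761311617998090 204286405230279
736991398411349512801 40027878239778270520
144406094600958511920229850 7843062462097867920458521

√339 = [18; 2,2,2,1,17,1,2,2,2,36, …], period ℓ=10 (even) → k=9
a_0=18:  p_0=18·1+0=18,  q_0=18·0+1=1
a_1=2:  p_1=2·18+1=37,  q_1=2·1+0=2
…
a_6=1:  p_6=1·5542+313=5855,  q_6=1·301+17=318
a_7=2:  p_7=2·5855+5542=17252,  q_7=2·318+301=937
a_8=2:  p_8=2·17252+5855=40359,  q_8=2·937+318=2192
a_9=2:  p_9=2·40359+17252=97970,  q_9=2·2192+937=5321
fundamental: x₁=97970, y₁=5321  (since 9598120900 − 339·28313041 = 1)
(97970+5321√339)^2 = 19196241799 + 1042596740√339
(97970+5321√339)^3 = 3761311617998090 + 204286405230279√339
(97970+5321√339)^4 = 736991398411349512801 + 40027878239778270520√339
(97970+5321√339)^5 = 144406094600958511920229850 + 7843062462097867920458521√339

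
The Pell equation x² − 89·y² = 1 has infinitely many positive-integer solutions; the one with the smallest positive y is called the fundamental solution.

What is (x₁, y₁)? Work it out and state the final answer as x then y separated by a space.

500001 53000

[9; 2,3,3,2,18] for √89; ℓ=5 ⇒ convergent index 9
a_0=9:  p_0=9·1+0=9,  q_0=9·0+1=1
…
a_2=3:  p_2=3·19+9=66,  q_2=3·2+1=7
…
a_4=2:  p_4=2·217+66=500,  q_4=2·23+7=53
…
a_8=3:  p_8=3·66019+18934=216991,  q_8=3·6998+2007=23001
a_9=2:  p_9=2·216991+66019=500001,  q_9=2·23001+6998=53000
(x₁, y₁) = (500001, 53000);  500001² − 89·53000² = 1 ✓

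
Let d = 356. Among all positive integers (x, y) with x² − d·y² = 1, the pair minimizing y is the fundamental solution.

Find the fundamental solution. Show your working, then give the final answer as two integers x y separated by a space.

d=356: √d = [18; 1,6,1,1,2,…,6,1,36] (ℓ=14, even), read p_13/q_13
a_0=18:  p_0=18·1+0=18,  q_0=18·0+1=1
a_1=1:  p_1=1·18+1=19,  q_1=1·1+0=1
…
a_3=1:  p_3=1·132+19=151,  q_3=1·7+1=8
…
a_5=2:  p_5=2·283+151=717,  q_5=2·15+8=38
…
a_11=1:  p_11=1·37868+28151=66019,  q_11=1·2007+1492=3499
a_12=6:  p_12=6·66019+37868=433982,  q_12=6·3499+2007=23001
a_13=1:  p_13=1·433982+66019=500001,  q_13=1·23001+3499=26500
fundamental: x₁=500001, y₁=26500  (since 250001000001 − 356·702250000 = 1)

500001 26500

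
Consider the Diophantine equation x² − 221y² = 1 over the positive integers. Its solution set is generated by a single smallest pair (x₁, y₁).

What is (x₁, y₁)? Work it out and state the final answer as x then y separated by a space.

1665 112

d=221: √d = [14; 1,6,2,6,1,28] (ℓ=6, even), read p_5/q_5
a_0=14:  p_0=14·1+0=14,  q_0=14·0+1=1
…
a_3=2:  p_3=2·104+15=223,  q_3=2·7+1=15
a_4=6:  p_4=6·223+104=1442,  q_4=6·15+7=97
a_5=1:  p_5=1·1442+223=1665,  q_5=1·97+15=112
(x₁, y₁) = (1665, 112);  1665² − 221·112² = 1 ✓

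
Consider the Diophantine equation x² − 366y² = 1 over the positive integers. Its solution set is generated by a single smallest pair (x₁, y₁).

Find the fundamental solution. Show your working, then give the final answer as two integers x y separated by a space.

[19; 7,1,1,1,2,12,2,1,1,1,7,38] for √366; ℓ=12 ⇒ convergent index 11
step 0: (19, 1)  from 19·(1,0) + (0,1)
step 1: (134, 7)  from 7·(19,1) + (1,0)
step 2: (153, 8)  from 1·(134,7) + (19,1)
step 3: (287, 15)  from 1·(153,8) + (134,7)
…
step 5: (1167, 61)  from 2·(440,23) + (287,15)
step 6: (14444, 755)  from 12·(1167,61) + (440,23)
step 7: (30055, 1571)  from 2·(14444,755) + (1167,61)
step 8: (44499, 2326)  from 1·(30055,1571) + (14444,755)
step 9: (74554, 3897)  from 1·(44499,2326) + (30055,1571)
step 10: (119053, 6223)  from 1·(74554,3897) + (44499,2326)
step 11: (907925, 47458)  from 7·(119053,6223) + (74554,3897)
→ (907925, 47458).  Check: 907925²=824327805625, 366·47458²=824327805624, difference 1.

907925 47458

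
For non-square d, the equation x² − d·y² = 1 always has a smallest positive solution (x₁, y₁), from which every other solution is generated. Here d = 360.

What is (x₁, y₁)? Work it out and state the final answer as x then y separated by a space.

19 1

√360 → a₀=18, period (1,36); ℓ=2 even so k=1
step 0: (18, 1)  from 18·(1,0) + (0,1)
step 1: (19, 1)  from 1·(18,1) + (1,0)
→ (19, 1).  Check: 19²=361, 360·1²=360, difference 1.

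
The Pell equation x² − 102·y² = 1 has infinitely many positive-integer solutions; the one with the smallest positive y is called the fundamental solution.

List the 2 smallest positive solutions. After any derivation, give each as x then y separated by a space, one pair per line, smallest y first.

[10; 10,20] for √102; ℓ=2 ⇒ convergent index 1
step 0: (10, 1)  from 10·(1,0) + (0,1)
step 1: (101, 10)  from 10·(10,1) + (1,0)
→ (101, 10).  Check: 101²=10201, 102·10²=10200, difference 1.
(x_2, y_2) = (101·101 + 102·10·10, 101·10 + 10·101) = (20401, 2020)

101 10
20401 2020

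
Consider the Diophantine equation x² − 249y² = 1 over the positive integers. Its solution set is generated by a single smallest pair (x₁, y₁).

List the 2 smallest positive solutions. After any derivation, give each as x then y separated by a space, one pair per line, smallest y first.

8553815 542076
146335502108449 9273635639880

√249 → a₀=15, period (1,3,1,1,5,…,3,1,30); ℓ=16 even so k=15
a_0=15:  p_0=15·1+0=15,  q_0=15·0+1=1
…
a_3=1:  p_3=1·63+16=79,  q_3=1·4+1=5
…
a_5=5:  p_5=5·142+79=789,  q_5=5·9+5=50
…
a_8=10:  p_8=10·3582+931=36751,  q_8=10·227+59=2329
…
a_11=5:  p_11=5·150586+113835=866765,  q_11=5·9543+7214=54929
a_12=1:  p_12=1·866765+150586=1017351,  q_12=1·54929+9543=64472
a_13=1:  p_13=1·1017351+866765=1884116,  q_13=1·64472+54929=119401
a_14=3:  p_14=3·1884116+1017351=6669699,  q_14=3·119401+64472=422675
a_15=1:  p_15=1·6669699+1884116=8553815,  q_15=1·422675+119401=542076
→ (8553815, 542076).  Check: 8553815²=73167751054225, 249·542076²=73167751054224, difference 1.
n=2: (8553815,542076)∘(8553815,542076) = (8553815·8553815+249·542076·542076, 8553815·542076+542076·8553815) = (146335502108449,9273635639880)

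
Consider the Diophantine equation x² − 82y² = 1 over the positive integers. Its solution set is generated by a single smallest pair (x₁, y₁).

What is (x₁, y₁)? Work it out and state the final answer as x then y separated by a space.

163 18

√82 → a₀=9, period (18); ℓ=1 odd so k=1
k=0  a_k=9  p_k/q_k = 9/1
k=1  a_k=18  p_k/q_k = 163/18
(x₁, y₁) = (163, 18);  163² − 82·18² = 1 ✓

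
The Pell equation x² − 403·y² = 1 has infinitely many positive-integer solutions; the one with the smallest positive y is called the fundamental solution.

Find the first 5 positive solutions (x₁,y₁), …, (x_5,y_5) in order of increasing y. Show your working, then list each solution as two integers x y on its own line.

669878 33369
897473069767 44706317964
1202394930058086974 59895557730143415
1610915821914004898868577 80245432842261314788776
2158234137903017152358511160238 107509300122956754498421235241

√403 → a₀=20, period (13,2,1,3,1,3,1,2,13,40); ℓ=10 even so k=9
k=0  a_k=20  p_k/q_k = 20/1
…
k=4  a_k=3  p_k/q_k = 2951/147
k=5  a_k=1  p_k/q_k = 3754/187
…
k=8  a_k=2  p_k/q_k = 50147/2498
k=9  a_k=13  p_k/q_k = 669878/33369
fundamental: x₁=669878, y₁=33369  (since 448736534884 − 403·1113490161 = 1)
(x_2, y_2) = (669878·669878 + 403·33369·33369, 669878·33369 + 33369·669878) = (897473069767, 44706317964)
(x_3, y_3) = (669878·897473069767 + 403·33369·44706317964, 669878·44706317964 + 33369·897473069767) = (1202394930058086974, 59895557730143415)
(x_4, y_4) = (669878·1202394930058086974 + 403·33369·59895557730143415, 669878·59895557730143415 + 33369·1202394930058086974) = (1610915821914004898868577, 80245432842261314788776)
(x_5, y_5) = (669878·1610915821914004898868577 + 403·33369·80245432842261314788776, 669878·80245432842261314788776 + 33369·1610915821914004898868577) = (2158234137903017152358511160238, 107509300122956754498421235241)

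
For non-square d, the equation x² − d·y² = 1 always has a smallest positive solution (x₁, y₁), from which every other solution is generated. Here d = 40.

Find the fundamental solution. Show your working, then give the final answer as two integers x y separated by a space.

19 3

[6; 3,12] for √40; ℓ=2 ⇒ convergent index 1
a_0=6:  p_0=6·1+0=6,  q_0=6·0+1=1
a_1=3:  p_1=3·6+1=19,  q_1=3·1+0=3
→ (19, 3).  Check: 19²=361, 40·3²=360, difference 1.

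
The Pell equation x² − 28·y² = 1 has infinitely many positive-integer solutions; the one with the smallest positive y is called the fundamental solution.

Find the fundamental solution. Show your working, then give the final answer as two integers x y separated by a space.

[5; 3,2,3,10] for √28; ℓ=4 ⇒ convergent index 3
i=0: a=5 ⇒ p=5, q=1
…
i=2: a=2 ⇒ p=37, q=7
i=3: a=3 ⇒ p=127, q=24
(x₁, y₁) = (127, 24);  127² − 28·24² = 1 ✓

127 24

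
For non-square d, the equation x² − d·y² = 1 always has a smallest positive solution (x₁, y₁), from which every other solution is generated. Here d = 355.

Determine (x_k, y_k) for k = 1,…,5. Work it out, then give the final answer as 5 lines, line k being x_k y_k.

d=355: √d = [18; 1,5,3,3,1,6,1,3,3,5,1,36] (ℓ=12, even), read p_11/q_11
i=0: a=18 ⇒ p=18, q=1
i=1: a=1 ⇒ p=19, q=1
…
i=3: a=3 ⇒ p=358, q=19
i=4: a=3 ⇒ p=1187, q=63
i=5: a=1 ⇒ p=1545, q=82
i=6: a=6 ⇒ p=10457, q=555
i=7: a=1 ⇒ p=12002, q=637
…
i=9: a=3 ⇒ p=151391, q=8035
i=10: a=5 ⇒ p=803418, q=42641
i=11: a=1 ⇒ p=954809, q=50676
→ (954809, 50676).  Check: 954809²=911660226481, 355·50676²=911660226480, difference 1.
k=2:  x_2 = 954809·954809+355·50676·50676 = 1823320452961,  y_2 = 954809·50676+50676·954809 = 96771801768
k=3:  x_3 = 954809·1823320452961+355·50676·96771801768 = 3481845556741524089,  y_3 = 954809·96771801768+50676·1823320452961 = 184797174548553948
k=4:  x_4 = 954809·3481845556741524089+355·50676·184797174548553948 = 6648994948371812427335041,  y_4 = 954809·184797174548553948+50676·3481845556741524089 = 352892010866963721270096
k=5:  x_5 = 954809·6648994948371812427335041+355·50676·352892010866963721270096 = 12697040435316401858305944800249,  y_5 = 954809·352892010866963721270096+50676·6648994948371812427335041 = 673888936007564730309809629380

954809 50676
1823320452961 96771801768
3481845556741524089 184797174548553948
6648994948371812427335041 352892010866963721270096
12697040435316401858305944800249 673888936007564730309809629380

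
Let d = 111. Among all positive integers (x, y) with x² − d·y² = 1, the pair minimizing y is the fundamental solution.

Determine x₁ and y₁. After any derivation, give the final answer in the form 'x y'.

295 28

√111 = [10; 1,1,6,1,1,20, …], period ℓ=6 (even) → k=5
step 0: (10, 1)  from 10·(1,0) + (0,1)
…
step 4: (158, 15)  from 1·(137,13) + (21,2)
step 5: (295, 28)  from 1·(158,15) + (137,13)
(x₁, y₁) = (295, 28);  295² − 111·28² = 1 ✓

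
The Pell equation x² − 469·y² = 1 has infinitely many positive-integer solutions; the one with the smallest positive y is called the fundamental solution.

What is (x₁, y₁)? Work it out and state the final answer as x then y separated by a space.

137215 6336

[21; 1,1,1,10,6,10,1,1,1,42] for √469; ℓ=10 ⇒ convergent index 9
step 0: (21, 1)  from 21·(1,0) + (0,1)
step 1: (22, 1)  from 1·(21,1) + (1,0)
step 2: (43, 2)  from 1·(22,1) + (21,1)
…
step 5: (4223, 195)  from 6·(693,32) + (65,3)
step 6: (42923, 1982)  from 10·(4223,195) + (693,32)
step 7: (47146, 2177)  from 1·(42923,1982) + (4223,195)
step 8: (90069, 4159)  from 1·(47146,2177) + (42923,1982)
step 9: (137215, 6336)  from 1·(90069,4159) + (47146,2177)
→ (137215, 6336).  Check: 137215²=18827956225, 469·6336²=18827956224, difference 1.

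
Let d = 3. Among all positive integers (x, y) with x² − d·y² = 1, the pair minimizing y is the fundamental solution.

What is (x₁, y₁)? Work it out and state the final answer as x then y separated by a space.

2 1

[1; 1,2] for √3; ℓ=2 ⇒ convergent index 1
k=0  a_k=1  p_k/q_k = 1/1
k=1  a_k=1  p_k/q_k = 2/1
(x₁, y₁) = (2, 1);  2² − 3·1² = 1 ✓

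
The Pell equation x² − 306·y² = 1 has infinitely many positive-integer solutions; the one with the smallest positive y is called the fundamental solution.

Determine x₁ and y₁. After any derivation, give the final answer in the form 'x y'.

√306 → a₀=17, period (2,34); ℓ=2 even so k=1
i=0: a=17 ⇒ p=17, q=1
i=1: a=2 ⇒ p=35, q=2
(x₁, y₁) = (35, 2);  35² − 306·2² = 1 ✓

35 2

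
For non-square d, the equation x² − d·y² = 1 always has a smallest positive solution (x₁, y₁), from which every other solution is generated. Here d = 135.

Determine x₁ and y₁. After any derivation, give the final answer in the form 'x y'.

√135 = [11; 1,1,1,1,1,1,1,22, …], period ℓ=8 (even) → k=7
a_0=11:  p_0=11·1+0=11,  q_0=11·0+1=1
a_1=1:  p_1=1·11+1=12,  q_1=1·1+0=1
a_2=1:  p_2=1·12+11=23,  q_2=1·1+1=2
a_3=1:  p_3=1·23+12=35,  q_3=1·2+1=3
…
a_5=1:  p_5=1·58+35=93,  q_5=1·5+3=8
a_6=1:  p_6=1·93+58=151,  q_6=1·8+5=13
a_7=1:  p_7=1·151+93=244,  q_7=1·13+8=21
fundamental: x₁=244, y₁=21  (since 59536 − 135·441 = 1)

244 21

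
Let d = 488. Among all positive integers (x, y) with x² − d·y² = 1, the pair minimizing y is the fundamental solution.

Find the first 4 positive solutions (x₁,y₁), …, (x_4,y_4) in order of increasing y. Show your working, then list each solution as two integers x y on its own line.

[22; 11,44] for √488; ℓ=2 ⇒ convergent index 1
a_0=22:  p_0=22·1+0=22,  q_0=22·0+1=1
a_1=11:  p_1=11·22+1=243,  q_1=11·1+0=11
fundamental: x₁=243, y₁=11  (since 59049 − 488·121 = 1)
(243+11√488)^2 = 118097 + 5346√488
(243+11√488)^3 = 57394899 + 2598145√488
(243+11√488)^4 = 27893802817 + 1262693124√488

243 11
118097 5346
57394899 2598145
27893802817 1262693124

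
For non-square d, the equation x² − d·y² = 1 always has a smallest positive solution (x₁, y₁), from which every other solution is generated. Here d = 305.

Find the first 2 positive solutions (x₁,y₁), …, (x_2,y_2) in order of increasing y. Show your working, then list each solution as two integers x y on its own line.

√305 = [17; 2,6,2,34, …], period ℓ=4 (even) → k=3
i=0: a=17 ⇒ p=17, q=1
i=1: a=2 ⇒ p=35, q=2
i=2: a=6 ⇒ p=227, q=13
i=3: a=2 ⇒ p=489, q=28
(x₁, y₁) = (489, 28);  489² − 305·28² = 1 ✓
k=2:  x_2 = 489·489+305·28·28 = 478241,  y_2 = 489·28+28·489 = 27384

489 28
478241 27384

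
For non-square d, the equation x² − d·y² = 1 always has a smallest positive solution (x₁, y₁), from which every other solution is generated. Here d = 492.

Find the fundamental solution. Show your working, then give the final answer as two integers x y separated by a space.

d=492: √d = [22; 5,1,1,10,1,1,5,44] (ℓ=8, even), read p_7/q_7
k=0  a_k=22  p_k/q_k = 22/1
…
k=2  a_k=1  p_k/q_k = 133/6
…
k=6  a_k=1  p_k/q_k = 5390/243
k=7  a_k=5  p_k/q_k = 29767/1342
fundamental: x₁=29767, y₁=1342  (since 886074289 − 492·1800964 = 1)

29767 1342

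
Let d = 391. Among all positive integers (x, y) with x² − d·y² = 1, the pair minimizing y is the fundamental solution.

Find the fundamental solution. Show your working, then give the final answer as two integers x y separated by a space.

7338680 371133

d=391: √d = [19; 1,3,2,2,1,…,3,1,38] (ℓ=16, even), read p_15/q_15
i=0: a=19 ⇒ p=19, q=1
i=1: a=1 ⇒ p=20, q=1
i=2: a=3 ⇒ p=79, q=4
i=3: a=2 ⇒ p=178, q=9
…
i=5: a=1 ⇒ p=613, q=31
i=6: a=1 ⇒ p=1048, q=53
…
i=8: a=19 ⇒ p=52519, q=2656
i=9: a=2 ⇒ p=107747, q=5449
…
i=12: a=2 ⇒ p=696292, q=35213
i=13: a=2 ⇒ p=1660597, q=83980
i=14: a=3 ⇒ p=5678083, q=287153
i=15: a=1 ⇒ p=7338680, q=371133
→ (7338680, 371133).  Check: 7338680²=53856224142400, 391·371133²=53856224142399, difference 1.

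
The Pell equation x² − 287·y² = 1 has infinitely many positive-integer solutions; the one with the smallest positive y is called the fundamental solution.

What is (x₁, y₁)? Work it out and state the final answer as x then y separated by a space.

288 17

d=287: √d = [16; 1,15,1,32] (ℓ=4, even), read p_3/q_3
k=0  a_k=16  p_k/q_k = 16/1
k=1  a_k=1  p_k/q_k = 17/1
k=2  a_k=15  p_k/q_k = 271/16
k=3  a_k=1  p_k/q_k = 288/17
fundamental: x₁=288, y₁=17  (since 82944 − 287·289 = 1)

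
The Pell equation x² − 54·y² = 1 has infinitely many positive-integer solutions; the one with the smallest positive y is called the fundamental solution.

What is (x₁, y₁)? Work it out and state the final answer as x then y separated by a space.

√54 → a₀=7, period (2,1,6,1,2,14); ℓ=6 even so k=5
step 0: (7, 1)  from 7·(1,0) + (0,1)
step 1: (15, 2)  from 2·(7,1) + (1,0)
step 2: (22, 3)  from 1·(15,2) + (7,1)
step 3: (147, 20)  from 6·(22,3) + (15,2)
step 4: (169, 23)  from 1·(147,20) + (22,3)
step 5: (485, 66)  from 2·(169,23) + (147,20)
fundamental: x₁=485, y₁=66  (since 235225 − 54·4356 = 1)

485 66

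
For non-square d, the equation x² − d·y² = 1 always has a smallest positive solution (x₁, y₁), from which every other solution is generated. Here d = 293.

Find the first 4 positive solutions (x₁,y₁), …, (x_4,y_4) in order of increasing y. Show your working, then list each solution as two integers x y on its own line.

12320649 719780
303596783562401 17736313474440
7481018815602612315849 437045785745090703340
184342013978870716056521769601 10769375446188914321717060880

√293 → a₀=17, period (8,1,1,8,34); ℓ=5 odd so k=9
k=0  a_k=17  p_k/q_k = 17/1
k=1  a_k=8  p_k/q_k = 137/8
k=2  a_k=1  p_k/q_k = 154/9
k=3  a_k=1  p_k/q_k = 291/17
k=4  a_k=8  p_k/q_k = 2482/145
k=5  a_k=34  p_k/q_k = 84679/4947
k=6  a_k=8  p_k/q_k = 679914/39721
k=7  a_k=1  p_k/q_k = 764593/44668
k=8  a_k=1  p_k/q_k = 1444507/84389
k=9  a_k=8  p_k/q_k = 12320649/719780
→ (12320649, 719780).  Check: 12320649²=151798391781201, 293·719780²=151798391781200, difference 1.
k=2:  x_2 = 12320649·12320649+293·719780·719780 = 303596783562401,  y_2 = 12320649·719780+719780·12320649 = 17736313474440
k=3:  x_3 = 12320649·303596783562401+293·719780·17736313474440 = 7481018815602612315849,  y_3 = 12320649·17736313474440+719780·303596783562401 = 437045785745090703340
k=4:  x_4 = 12320649·7481018815602612315849+293·719780·437045785745090703340 = 184342013978870716056521769601,  y_4 = 12320649·437045785745090703340+719780·7481018815602612315849 = 10769375446188914321717060880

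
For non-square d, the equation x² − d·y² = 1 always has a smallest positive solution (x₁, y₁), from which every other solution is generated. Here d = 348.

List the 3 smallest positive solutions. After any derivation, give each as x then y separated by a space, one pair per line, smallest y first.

1567 84
4910977 263256
15391000351 825044220

√348 = [18; 1,1,1,8,1,1,1,36, …], period ℓ=8 (even) → k=7
step 0: (18, 1)  from 18·(1,0) + (0,1)
…
step 2: (37, 2)  from 1·(19,1) + (18,1)
…
step 4: (485, 26)  from 8·(56,3) + (37,2)
step 5: (541, 29)  from 1·(485,26) + (56,3)
step 6: (1026, 55)  from 1·(541,29) + (485,26)
step 7: (1567, 84)  from 1·(1026,55) + (541,29)
→ (1567, 84).  Check: 1567²=2455489, 348·84²=2455488, difference 1.
(1567+84√348)^2 = 4910977 + 263256√348
(1567+84√348)^3 = 15391000351 + 825044220√348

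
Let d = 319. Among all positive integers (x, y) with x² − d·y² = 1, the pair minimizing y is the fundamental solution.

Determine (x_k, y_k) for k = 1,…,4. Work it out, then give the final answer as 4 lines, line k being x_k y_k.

[17; 1,6,5,1,4,…,6,1,34] for √319; ℓ=14 ⇒ convergent index 13
a_0=17:  p_0=17·1+0=17,  q_0=17·0+1=1
…
a_4=1:  p_4=1·643+125=768,  q_4=1·36+7=43
…
a_8=3:  p_8=3·15628+11913=58797,  q_8=3·875+667=3292
…
a_10=1:  p_10=1·250816+58797=309613,  q_10=1·14043+3292=17335
a_11=5:  p_11=5·309613+250816=1798881,  q_11=5·17335+14043=100718
a_12=6:  p_12=6·1798881+309613=11102899,  q_12=6·100718+17335=621643
a_13=1:  p_13=1·11102899+1798881=12901780,  q_13=1·621643+100718=722361
fundamental: x₁=12901780, y₁=722361  (since 166455927168400 − 319·521805414321 = 1)
(12901780+722361√319)^2 = 332911854336799 + 18639485405160√319
(12901780+722361√319)^3 = 8590311008090840302660 + 480965080021169647239√319
(12901780+722361√319)^4 = 221660605515932150288251132801 + 12410611300231033623224965680√319

12901780 722361
332911854336799 18639485405160
8590311008090840302660 480965080021169647239
221660605515932150288251132801 12410611300231033623224965680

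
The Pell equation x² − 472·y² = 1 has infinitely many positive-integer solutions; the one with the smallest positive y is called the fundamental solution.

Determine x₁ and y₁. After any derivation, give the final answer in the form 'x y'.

d=472: √d = [21; 1,2,1,1,1,…,2,1,42] (ℓ=14, even), read p_13/q_13
k=0  a_k=21  p_k/q_k = 21/1
…
k=2  a_k=2  p_k/q_k = 65/3
…
k=4  a_k=1  p_k/q_k = 152/7
k=5  a_k=1  p_k/q_k = 239/11
…
k=7  a_k=5  p_k/q_k = 5779/266
k=8  a_k=4  p_k/q_k = 24224/1115
…
k=12  a_k=2  p_k/q_k = 222687/10250
k=13  a_k=1  p_k/q_k = 306917/14127
(x₁, y₁) = (306917, 14127);  306917² − 472·14127² = 1 ✓

306917 14127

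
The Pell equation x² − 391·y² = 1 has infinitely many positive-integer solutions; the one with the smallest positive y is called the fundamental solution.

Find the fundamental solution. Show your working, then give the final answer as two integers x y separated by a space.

[19; 1,3,2,2,1,…,3,1,38] for √391; ℓ=16 ⇒ convergent index 15
i=0: a=19 ⇒ p=19, q=1
…
i=6: a=1 ⇒ p=1048, q=53
…
i=9: a=2 ⇒ p=107747, q=5449
i=10: a=1 ⇒ p=160266, q=8105
i=11: a=1 ⇒ p=268013, q=13554
i=12: a=2 ⇒ p=696292, q=35213
i=13: a=2 ⇒ p=1660597, q=83980
i=14: a=3 ⇒ p=5678083, q=287153
i=15: a=1 ⇒ p=7338680, q=371133
fundamental: x₁=7338680, y₁=371133  (since 53856224142400 − 391·137739703689 = 1)

7338680 371133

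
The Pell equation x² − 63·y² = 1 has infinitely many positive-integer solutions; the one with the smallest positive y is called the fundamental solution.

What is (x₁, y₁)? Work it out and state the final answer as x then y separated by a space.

8 1

[7; 1,14] for √63; ℓ=2 ⇒ convergent index 1
i=0: a=7 ⇒ p=7, q=1
i=1: a=1 ⇒ p=8, q=1
(x₁, y₁) = (8, 1);  8² − 63·1² = 1 ✓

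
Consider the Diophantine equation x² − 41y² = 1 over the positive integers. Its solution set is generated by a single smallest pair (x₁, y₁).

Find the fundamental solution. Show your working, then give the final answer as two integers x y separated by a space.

√41 = [6; 2,2,12, …], period ℓ=3 (odd) → k=5
step 0: (6, 1)  from 6·(1,0) + (0,1)
step 1: (13, 2)  from 2·(6,1) + (1,0)
step 2: (32, 5)  from 2·(13,2) + (6,1)
step 3: (397, 62)  from 12·(32,5) + (13,2)
step 4: (826, 129)  from 2·(397,62) + (32,5)
step 5: (2049, 320)  from 2·(826,129) + (397,62)
(x₁, y₁) = (2049, 320);  2049² − 41·320² = 1 ✓

2049 320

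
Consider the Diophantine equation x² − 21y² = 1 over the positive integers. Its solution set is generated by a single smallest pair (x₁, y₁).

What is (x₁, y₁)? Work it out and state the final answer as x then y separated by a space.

√21 = [4; 1,1,2,1,1,8, …], period ℓ=6 (even) → k=5
step 0: (4, 1)  from 4·(1,0) + (0,1)
step 1: (5, 1)  from 1·(4,1) + (1,0)
…
step 3: (23, 5)  from 2·(9,2) + (5,1)
step 4: (32, 7)  from 1·(23,5) + (9,2)
step 5: (55, 12)  from 1·(32,7) + (23,5)
fundamental: x₁=55, y₁=12  (since 3025 − 21·144 = 1)

55 12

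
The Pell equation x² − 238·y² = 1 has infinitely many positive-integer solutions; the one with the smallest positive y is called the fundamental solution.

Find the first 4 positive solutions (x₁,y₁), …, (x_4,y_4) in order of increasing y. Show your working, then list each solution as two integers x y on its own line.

√238 = [15; 2,2,1,14,1,2,2,30, …], period ℓ=8 (even) → k=7
step 0: (15, 1)  from 15·(1,0) + (0,1)
step 1: (31, 2)  from 2·(15,1) + (1,0)
step 2: (77, 5)  from 2·(31,2) + (15,1)
…
step 5: (1697, 110)  from 1·(1589,103) + (108,7)
step 6: (4983, 323)  from 2·(1697,110) + (1589,103)
step 7: (11663, 756)  from 2·(4983,323) + (1697,110)
(x₁, y₁) = (11663, 756);  11663² − 238·756² = 1 ✓
n=2: (11663,756)∘(11663,756) = (11663·11663+238·756·756, 11663·756+756·11663) = (272051137,17634456)
n=3: (272051137,17634456)∘(11663,756) = (11663·272051137+238·756·17634456, 11663·17634456+756·272051137) = (6345864809999,411341319900)
n=4: (6345864809999,411341319900)∘(11663,756) = (11663·6345864809999+238·756·411341319900, 11663·411341319900+756·6345864809999) = (148023642285985537,9594947610352944)

11663 756
272051137 17634456
6345864809999 411341319900
148023642285985537 9594947610352944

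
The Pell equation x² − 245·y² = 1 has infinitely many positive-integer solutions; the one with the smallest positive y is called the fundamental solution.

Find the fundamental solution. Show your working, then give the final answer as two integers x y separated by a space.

51841 3312

√245 → a₀=15, period (1,1,1,7,6,7,1,1,1,30); ℓ=10 even so k=9
step 0: (15, 1)  from 15·(1,0) + (0,1)
step 1: (16, 1)  from 1·(15,1) + (1,0)
step 2: (31, 2)  from 1·(16,1) + (15,1)
…
step 4: (360, 23)  from 7·(47,3) + (31,2)
step 5: (2207, 141)  from 6·(360,23) + (47,3)
step 6: (15809, 1010)  from 7·(2207,141) + (360,23)
…
step 8: (33825, 2161)  from 1·(18016,1151) + (15809,1010)
step 9: (51841, 3312)  from 1·(33825,2161) + (18016,1151)
(x₁, y₁) = (51841, 3312);  51841² − 245·3312² = 1 ✓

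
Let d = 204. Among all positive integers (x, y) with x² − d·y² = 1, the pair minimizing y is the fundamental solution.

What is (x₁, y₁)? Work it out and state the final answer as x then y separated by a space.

√204 → a₀=14, period (3,1,1,6,1,1,3,28); ℓ=8 even so k=7
i=0: a=14 ⇒ p=14, q=1
…
i=2: a=1 ⇒ p=57, q=4
i=3: a=1 ⇒ p=100, q=7
i=4: a=6 ⇒ p=657, q=46
i=5: a=1 ⇒ p=757, q=53
i=6: a=1 ⇒ p=1414, q=99
i=7: a=3 ⇒ p=4999, q=350
→ (4999, 350).  Check: 4999²=24990001, 204·350²=24990000, difference 1.

4999 350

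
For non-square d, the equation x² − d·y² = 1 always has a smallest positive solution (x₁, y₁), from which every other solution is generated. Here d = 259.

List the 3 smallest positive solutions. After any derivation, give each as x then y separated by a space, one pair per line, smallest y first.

847225 52644
1435580401249 89202625800
2432519210895520825 151149389286757356

d=259: √d = [16; 10,1,2,3,4,3,2,1,10,32] (ℓ=10, even), read p_9/q_9
i=0: a=16 ⇒ p=16, q=1
…
i=2: a=1 ⇒ p=177, q=11
…
i=5: a=4 ⇒ p=7403, q=460
…
i=7: a=2 ⇒ p=55265, q=3434
i=8: a=1 ⇒ p=79196, q=4921
i=9: a=10 ⇒ p=847225, q=52644
(x₁, y₁) = (847225, 52644);  847225² − 259·52644² = 1 ✓
(x_2, y_2) = (847225·847225 + 259·52644·52644, 847225·52644 + 52644·847225) = (1435580401249, 89202625800)
(x_3, y_3) = (847225·1435580401249 + 259·52644·89202625800, 847225·89202625800 + 52644·1435580401249) = (2432519210895520825, 151149389286757356)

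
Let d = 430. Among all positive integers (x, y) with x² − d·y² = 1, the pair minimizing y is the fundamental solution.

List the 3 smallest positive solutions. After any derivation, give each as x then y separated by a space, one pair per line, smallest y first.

2862251 138030
16384961574001 790153011060
93795745300289010251 4523232492118854090

√430 = [20; 1,2,1,3,1,…,2,1,40, …], period ℓ=14 (even) → k=13
k=0  a_k=20  p_k/q_k = 20/1
…
k=3  a_k=1  p_k/q_k = 83/4
k=4  a_k=3  p_k/q_k = 311/15
…
k=6  a_k=6  p_k/q_k = 2675/129
…
k=8  a_k=6  p_k/q_k = 133439/6435
…
k=10  a_k=3  p_k/q_k = 599138/28893
…
k=12  a_k=2  p_k/q_k = 2107880/101651
k=13  a_k=1  p_k/q_k = 2862251/138030
fundamental: x₁=2862251, y₁=138030  (since 8192480787001 − 430·19052280900 = 1)
(2862251+138030√430)^2 = 16384961574001 + 790153011060√430
(2862251+138030√430)^3 = 93795745300289010251 + 4523232492118854090√430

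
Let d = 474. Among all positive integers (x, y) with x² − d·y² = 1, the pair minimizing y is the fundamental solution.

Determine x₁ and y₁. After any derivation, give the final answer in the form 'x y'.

√474 → a₀=21, period (1,3,2,1,1,…,3,1,42); ℓ=14 even so k=13
k=0  a_k=21  p_k/q_k = 21/1
…
k=3  a_k=2  p_k/q_k = 196/9
…
k=9  a_k=1  p_k/q_k = 10864/499
…
k=11  a_k=2  p_k/q_k = 44218/2031
k=12  a_k=3  p_k/q_k = 149331/6859
k=13  a_k=1  p_k/q_k = 193549/8890
(x₁, y₁) = (193549, 8890);  193549² − 474·8890² = 1 ✓

193549 8890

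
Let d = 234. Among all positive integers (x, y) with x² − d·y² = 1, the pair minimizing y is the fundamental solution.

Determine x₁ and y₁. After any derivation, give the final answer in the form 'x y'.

5201 340

d=234: √d = [15; 3,2,1,2,1,2,3,30] (ℓ=8, even), read p_7/q_7
i=0: a=15 ⇒ p=15, q=1
i=1: a=3 ⇒ p=46, q=3
i=2: a=2 ⇒ p=107, q=7
…
i=4: a=2 ⇒ p=413, q=27
i=5: a=1 ⇒ p=566, q=37
i=6: a=2 ⇒ p=1545, q=101
i=7: a=3 ⇒ p=5201, q=340
(x₁, y₁) = (5201, 340);  5201² − 234·340² = 1 ✓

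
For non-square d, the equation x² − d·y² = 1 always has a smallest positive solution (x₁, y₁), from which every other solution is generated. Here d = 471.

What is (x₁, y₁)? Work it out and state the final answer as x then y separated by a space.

√471 → a₀=21, period (1,2,2,1,3,…,2,1,42); ℓ=14 even so k=13
a_0=21:  p_0=21·1+0=21,  q_0=21·0+1=1
a_1=1:  p_1=1·21+1=22,  q_1=1·1+0=1
a_2=2:  p_2=2·22+21=65,  q_2=2·1+1=3
…
a_7=14:  p_7=14·3429+803=48809,  q_7=14·158+37=2249
a_8=4:  p_8=4·48809+3429=198665,  q_8=4·2249+158=9154
…
a_10=1:  p_10=1·644804+198665=843469,  q_10=1·29711+9154=38865
…
a_12=2:  p_12=2·2331742+843469=5506953,  q_12=2·107441+38865=253747
a_13=1:  p_13=1·5506953+2331742=7838695,  q_13=1·253747+107441=361188
fundamental: x₁=7838695, y₁=361188  (since 61445139303025 − 471·130456771344 = 1)

7838695 361188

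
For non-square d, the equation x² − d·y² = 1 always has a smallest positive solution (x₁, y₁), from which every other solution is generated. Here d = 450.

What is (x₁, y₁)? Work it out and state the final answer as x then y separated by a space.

d=450: √d = [21; 4,1,2,4,2,1,4,42] (ℓ=8, even), read p_7/q_7
k=0  a_k=21  p_k/q_k = 21/1
k=1  a_k=4  p_k/q_k = 85/4
…
k=4  a_k=4  p_k/q_k = 1294/61
k=5  a_k=2  p_k/q_k = 2885/136
k=6  a_k=1  p_k/q_k = 4179/197
k=7  a_k=4  p_k/q_k = 19601/924
(x₁, y₁) = (19601, 924);  19601² − 450·924² = 1 ✓

19601 924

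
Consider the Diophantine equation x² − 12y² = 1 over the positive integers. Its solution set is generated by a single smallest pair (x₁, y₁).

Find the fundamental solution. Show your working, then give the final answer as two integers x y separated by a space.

7 2

d=12: √d = [3; 2,6] (ℓ=2, even), read p_1/q_1
i=0: a=3 ⇒ p=3, q=1
i=1: a=2 ⇒ p=7, q=2
→ (7, 2).  Check: 7²=49, 12·2²=48, difference 1.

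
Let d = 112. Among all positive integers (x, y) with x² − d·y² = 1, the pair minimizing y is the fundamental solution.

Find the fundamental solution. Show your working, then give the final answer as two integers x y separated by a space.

127 12

√112 = [10; 1,1,2,1,1,20, …], period ℓ=6 (even) → k=5
step 0: (10, 1)  from 10·(1,0) + (0,1)
…
step 4: (74, 7)  from 1·(53,5) + (21,2)
step 5: (127, 12)  from 1·(74,7) + (53,5)
(x₁, y₁) = (127, 12);  127² − 112·12² = 1 ✓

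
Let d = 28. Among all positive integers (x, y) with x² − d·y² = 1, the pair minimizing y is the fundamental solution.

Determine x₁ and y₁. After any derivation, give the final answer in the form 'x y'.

√28 → a₀=5, period (3,2,3,10); ℓ=4 even so k=3
k=0  a_k=5  p_k/q_k = 5/1
k=1  a_k=3  p_k/q_k = 16/3
k=2  a_k=2  p_k/q_k = 37/7
k=3  a_k=3  p_k/q_k = 127/24
→ (127, 24).  Check: 127²=16129, 28·24²=16128, difference 1.

127 24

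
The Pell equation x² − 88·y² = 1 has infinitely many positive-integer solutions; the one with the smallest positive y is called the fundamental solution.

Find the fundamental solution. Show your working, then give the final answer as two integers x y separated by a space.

197 21

d=88: √d = [9; 2,1,1,1,2,18] (ℓ=6, even), read p_5/q_5
a_0=9:  p_0=9·1+0=9,  q_0=9·0+1=1
a_1=2:  p_1=2·9+1=19,  q_1=2·1+0=2
…
a_4=1:  p_4=1·47+28=75,  q_4=1·5+3=8
a_5=2:  p_5=2·75+47=197,  q_5=2·8+5=21
(x₁, y₁) = (197, 21);  197² − 88·21² = 1 ✓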